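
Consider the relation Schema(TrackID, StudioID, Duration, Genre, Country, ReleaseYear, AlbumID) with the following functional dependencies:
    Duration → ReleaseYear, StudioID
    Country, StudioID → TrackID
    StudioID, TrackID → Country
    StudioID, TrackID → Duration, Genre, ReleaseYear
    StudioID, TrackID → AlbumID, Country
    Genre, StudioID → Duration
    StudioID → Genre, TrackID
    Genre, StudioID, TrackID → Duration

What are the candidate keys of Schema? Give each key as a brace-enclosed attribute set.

{Duration}⁺ = {AlbumID, Country, Duration, Genre, ReleaseYear, StudioID, TrackID}, which is every attribute, so {Duration} is a candidate key.
{StudioID}⁺ = {AlbumID, Country, Duration, Genre, ReleaseYear, StudioID, TrackID}, which is every attribute, so {StudioID} is a candidate key.
These are minimal and exhaustive — every other superkey contains one of them.

{Duration}, {StudioID}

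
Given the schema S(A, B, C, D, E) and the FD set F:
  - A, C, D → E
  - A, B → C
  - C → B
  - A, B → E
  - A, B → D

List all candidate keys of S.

{A} never appears on the right of any FD, so every key must include it.
Closure of {A, B} is {A, B, C, D, E}, the whole schema; {A, B} is a candidate key.
Closure of {A, C} is {A, B, C, D, E}, the whole schema; {A, C} is a candidate key.
No proper subset of any of these is a key, and no other minimal superkey exists.

{A, B}, {A, C}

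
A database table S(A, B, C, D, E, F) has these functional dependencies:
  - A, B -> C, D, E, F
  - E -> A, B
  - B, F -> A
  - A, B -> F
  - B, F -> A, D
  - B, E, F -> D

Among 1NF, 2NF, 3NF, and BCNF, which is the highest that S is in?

BCNF

Candidate keys: {A, B}, {B, F}, {E}. Prime attributes: {A, B, E, F}.
The left-hand side of every FD is a superkey, so BCNF is satisfied.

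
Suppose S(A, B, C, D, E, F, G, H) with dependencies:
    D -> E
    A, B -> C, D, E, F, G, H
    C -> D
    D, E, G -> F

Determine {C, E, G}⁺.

{C, D, E, F, G}

Start with {C, E, G}.
C -> D applies; add {D} → now {C, D, E, G}.
D, E, G -> F applies; add {F} → now {C, D, E, F, G}.
No further FD applies.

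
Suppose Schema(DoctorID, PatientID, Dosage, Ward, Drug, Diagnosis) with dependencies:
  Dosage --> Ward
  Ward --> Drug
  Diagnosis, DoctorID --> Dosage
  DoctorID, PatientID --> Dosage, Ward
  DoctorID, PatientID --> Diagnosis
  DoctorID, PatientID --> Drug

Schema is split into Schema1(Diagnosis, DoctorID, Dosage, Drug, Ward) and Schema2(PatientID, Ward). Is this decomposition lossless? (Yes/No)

The shared attributes are {Ward} and {Ward}⁺ = {Drug, Ward}.
The closure covers neither Schema1 nor Schema2 entirely; the join is not lossless.

No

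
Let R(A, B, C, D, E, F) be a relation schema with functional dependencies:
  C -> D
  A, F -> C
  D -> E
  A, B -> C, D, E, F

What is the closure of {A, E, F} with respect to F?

{A, C, D, E, F}

Start with {A, E, F}.
A, F -> C applies; add {C} → now {A, C, E, F}.
C -> D applies; add {D} → now {A, C, D, E, F}.
No further FD applies.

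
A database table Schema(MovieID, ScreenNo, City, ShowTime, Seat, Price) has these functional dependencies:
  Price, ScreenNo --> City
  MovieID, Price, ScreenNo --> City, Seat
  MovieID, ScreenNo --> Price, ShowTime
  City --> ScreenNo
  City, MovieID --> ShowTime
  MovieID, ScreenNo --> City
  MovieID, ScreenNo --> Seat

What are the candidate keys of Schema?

{City, MovieID}, {MovieID, ScreenNo}

No FD produces {MovieID}, so it must be in every candidate key.
{City, MovieID}⁺ = {City, MovieID, Price, ScreenNo, Seat, ShowTime}, which is every attribute, so {City, MovieID} is a candidate key.
{MovieID, ScreenNo}⁺ = {City, MovieID, Price, ScreenNo, Seat, ShowTime}, which is every attribute, so {MovieID, ScreenNo} is a candidate key.
These are minimal and exhaustive — every other superkey contains one of them.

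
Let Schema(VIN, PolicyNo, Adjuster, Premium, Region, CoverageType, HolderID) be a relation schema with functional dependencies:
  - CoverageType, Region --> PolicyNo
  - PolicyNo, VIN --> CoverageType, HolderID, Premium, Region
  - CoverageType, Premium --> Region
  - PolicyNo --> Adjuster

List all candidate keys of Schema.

No FD produces {VIN}, so it must be in every candidate key.
Closure of {PolicyNo, VIN} is {Adjuster, CoverageType, HolderID, PolicyNo, Premium, Region, VIN}, the whole schema; {PolicyNo, VIN} is a candidate key.
Closure of {CoverageType, Premium, VIN} is {Adjuster, CoverageType, HolderID, PolicyNo, Premium, Region, VIN}, the whole schema; {CoverageType, Premium, VIN} is a candidate key.
Closure of {CoverageType, Region, VIN} is {Adjuster, CoverageType, HolderID, PolicyNo, Premium, Region, VIN}, the whole schema; {CoverageType, Region, VIN} is a candidate key.
These are minimal and exhaustive — every other superkey contains one of them.

{CoverageType, Premium, VIN}, {CoverageType, Region, VIN}, {PolicyNo, VIN}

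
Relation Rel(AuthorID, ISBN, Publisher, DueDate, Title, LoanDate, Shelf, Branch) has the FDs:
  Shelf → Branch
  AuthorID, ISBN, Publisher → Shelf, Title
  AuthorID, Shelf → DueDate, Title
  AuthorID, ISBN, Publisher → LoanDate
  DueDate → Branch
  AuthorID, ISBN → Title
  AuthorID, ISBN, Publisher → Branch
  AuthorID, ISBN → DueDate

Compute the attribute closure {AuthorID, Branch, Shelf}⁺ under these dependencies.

Start with {AuthorID, Branch, Shelf}.
AuthorID, Shelf → DueDate, Title applies; add {DueDate, Title} → now {AuthorID, Branch, DueDate, Shelf, Title}.
No further FD applies.

{AuthorID, Branch, DueDate, Shelf, Title}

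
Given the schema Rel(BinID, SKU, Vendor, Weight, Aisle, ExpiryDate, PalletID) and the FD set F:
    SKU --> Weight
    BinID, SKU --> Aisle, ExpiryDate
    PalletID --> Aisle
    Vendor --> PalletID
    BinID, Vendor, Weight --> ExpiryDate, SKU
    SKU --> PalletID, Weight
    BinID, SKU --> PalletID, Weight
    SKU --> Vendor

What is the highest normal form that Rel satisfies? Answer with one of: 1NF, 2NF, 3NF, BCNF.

Candidate keys: {BinID, SKU}, {BinID, Vendor, Weight}. Prime attributes: {BinID, SKU, Vendor, Weight}.
For SKU --> Weight we have {SKU}⁺ = {Aisle, PalletID, SKU, Vendor, Weight}; {SKU} is not a superkey, so BCNF fails.
PalletID --> Aisle determines the non-prime attribute {Aisle} from a non-superkey — 3NF is violated.
{SKU} is a proper subset of the key {BinID, SKU}, and {SKU}⁺ contains the non-prime attributes {Aisle, PalletID} — a partial dependency, so 2NF is violated.

1NF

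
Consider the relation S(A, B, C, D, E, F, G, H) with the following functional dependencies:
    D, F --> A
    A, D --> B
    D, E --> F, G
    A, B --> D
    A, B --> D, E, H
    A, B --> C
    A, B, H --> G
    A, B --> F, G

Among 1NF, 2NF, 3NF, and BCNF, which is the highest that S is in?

Candidate keys: {A, B}, {A, D}, {D, E}, {D, F}. Prime attributes: {A, B, D, E, F}.
Every FD has a superkey on the left, so the relation is in BCNF.

BCNF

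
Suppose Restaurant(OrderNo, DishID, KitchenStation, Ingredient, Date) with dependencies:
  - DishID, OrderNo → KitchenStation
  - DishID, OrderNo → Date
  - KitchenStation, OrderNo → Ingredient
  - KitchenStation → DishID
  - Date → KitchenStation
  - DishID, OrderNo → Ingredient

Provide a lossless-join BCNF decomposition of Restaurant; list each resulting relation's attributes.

{Date, Ingredient, OrderNo}; {Date, KitchenStation}; {DishID, KitchenStation}

Candidate keys of the original relation: {Date, OrderNo}, {DishID, OrderNo}, {KitchenStation, OrderNo}.
Within {Date, DishID, Ingredient, KitchenStation, OrderNo}: {KitchenStation}⁺ ∩ {Date, DishID, Ingredient, KitchenStation, OrderNo} = {DishID, KitchenStation}, not the whole set, so KitchenStation → DishID violates BCNF; decompose into {DishID, KitchenStation} and {Date, Ingredient, KitchenStation, OrderNo}.
{DishID, KitchenStation} has no BCNF violation.
Within {Date, Ingredient, KitchenStation, OrderNo}: {Date}⁺ ∩ {Date, Ingredient, KitchenStation, OrderNo} = {Date, KitchenStation}, not the whole set, so Date → KitchenStation violates BCNF; decompose into {Date, KitchenStation} and {Date, Ingredient, OrderNo}.
{Date, KitchenStation} has no BCNF violation.
{Date, Ingredient, OrderNo} has no BCNF violation.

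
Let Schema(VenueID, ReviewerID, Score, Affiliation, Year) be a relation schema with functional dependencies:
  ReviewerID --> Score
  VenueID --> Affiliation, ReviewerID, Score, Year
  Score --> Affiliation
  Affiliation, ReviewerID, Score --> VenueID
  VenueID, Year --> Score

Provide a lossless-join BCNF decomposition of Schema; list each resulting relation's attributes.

{Affiliation, Score}; {ReviewerID, Score, VenueID, Year}

Candidate keys of the original relation: {ReviewerID}, {VenueID}.
{Affiliation, ReviewerID, Score, VenueID, Year}: {Score} determines {Affiliation, Score} here but is not a superkey — split on Score --> Affiliation, giving {Affiliation, Score} and {ReviewerID, Score, VenueID, Year}.
{Affiliation, Score} is in BCNF.
{ReviewerID, Score, VenueID, Year} is in BCNF.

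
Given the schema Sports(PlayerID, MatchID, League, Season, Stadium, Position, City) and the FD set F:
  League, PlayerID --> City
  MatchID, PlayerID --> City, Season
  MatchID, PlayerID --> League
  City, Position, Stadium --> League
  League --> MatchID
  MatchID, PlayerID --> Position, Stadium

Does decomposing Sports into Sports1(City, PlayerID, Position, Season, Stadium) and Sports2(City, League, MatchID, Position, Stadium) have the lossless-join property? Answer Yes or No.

Yes

Common attributes: {City, Position, Stadium}; their closure is {City, League, MatchID, Position, Stadium}.
This includes all of Sports2, so the common attributes are a superkey of Sports2 — the join is lossless.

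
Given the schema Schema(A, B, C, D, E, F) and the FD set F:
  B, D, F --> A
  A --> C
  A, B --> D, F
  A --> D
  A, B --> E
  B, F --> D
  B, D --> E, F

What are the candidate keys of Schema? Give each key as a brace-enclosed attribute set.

No FD produces {B}, so it must be in every candidate key.
{A, B}⁺ = {A, B, C, D, E, F}, which is every attribute, so {A, B} is a candidate key.
{B, D}⁺ = {A, B, C, D, E, F}, which is every attribute, so {B, D} is a candidate key.
{B, F}⁺ = {A, B, C, D, E, F}, which is every attribute, so {B, F} is a candidate key.
These are minimal and exhaustive — every other superkey contains one of them.

{A, B}, {B, D}, {B, F}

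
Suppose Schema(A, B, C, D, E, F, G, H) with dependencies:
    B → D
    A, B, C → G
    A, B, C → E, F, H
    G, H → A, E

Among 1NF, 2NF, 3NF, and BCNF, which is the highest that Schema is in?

1NF

Candidate keys: {A, B, C}, {B, C, G, H}. Prime attributes: {A, B, C, G, H}.
B → D: {B}⁺ = {B, D}, which is not all of the attributes, so the left side is not a superkey — BCNF is violated.
Because {D} is non-prime and the left side of B → D is not a superkey, the relation is not in 3NF.
Since {B} ⊂ {A, B, C} and {B}⁺ ⊇ {D} with {D} non-prime, there is a partial dependency; 2NF fails.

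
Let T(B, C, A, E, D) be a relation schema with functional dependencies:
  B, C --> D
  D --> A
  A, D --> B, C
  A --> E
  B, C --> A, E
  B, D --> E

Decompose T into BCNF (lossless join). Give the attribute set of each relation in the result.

Candidate keys of the original relation: {B, C}, {D}.
In {A, B, C, D, E}, {A} is not a superkey ({A}⁺ restricted to this set is {A, E}), so split on A --> E into {A, E} and {A, B, C, D}.
{A, E} is in BCNF.
{A, B, C, D} is in BCNF.

{A, B, C, D}; {A, E}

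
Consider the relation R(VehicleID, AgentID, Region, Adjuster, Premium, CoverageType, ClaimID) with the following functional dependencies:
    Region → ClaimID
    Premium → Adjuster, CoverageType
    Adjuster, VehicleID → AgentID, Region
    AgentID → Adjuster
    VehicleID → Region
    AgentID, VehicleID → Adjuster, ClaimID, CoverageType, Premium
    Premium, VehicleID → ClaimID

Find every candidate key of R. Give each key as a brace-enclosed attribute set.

{Adjuster, VehicleID}, {AgentID, VehicleID}, {Premium, VehicleID}

{VehicleID} never appears on the right of any FD, so every key must include it.
Closure of {Adjuster, VehicleID} is {Adjuster, AgentID, ClaimID, CoverageType, Premium, Region, VehicleID}, the whole schema; {Adjuster, VehicleID} is a candidate key.
Closure of {AgentID, VehicleID} is {Adjuster, AgentID, ClaimID, CoverageType, Premium, Region, VehicleID}, the whole schema; {AgentID, VehicleID} is a candidate key.
Closure of {Premium, VehicleID} is {Adjuster, AgentID, ClaimID, CoverageType, Premium, Region, VehicleID}, the whole schema; {Premium, VehicleID} is a candidate key.
No proper subset of any of these is a key, and no other minimal superkey exists.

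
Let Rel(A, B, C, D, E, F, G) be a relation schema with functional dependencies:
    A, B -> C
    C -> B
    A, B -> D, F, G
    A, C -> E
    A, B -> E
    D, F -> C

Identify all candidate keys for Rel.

Attributes never on any right-hand side: {A} — every candidate key must contain it.
{A, B}⁺ = {A, B, C, D, E, F, G}, which is every attribute, so {A, B} is a candidate key.
{A, C}⁺ = {A, B, C, D, E, F, G}, which is every attribute, so {A, C} is a candidate key.
{A, D, F}⁺ = {A, B, C, D, E, F, G}, which is every attribute, so {A, D, F} is a candidate key.
Any other superkey properly contains one of these, so there are no further candidate keys.

{A, B}, {A, C}, {A, D, F}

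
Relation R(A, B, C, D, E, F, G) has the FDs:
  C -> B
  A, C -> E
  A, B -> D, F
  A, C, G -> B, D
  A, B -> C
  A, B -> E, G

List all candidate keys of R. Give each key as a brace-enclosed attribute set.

Attributes never on any right-hand side: {A} — every candidate key must contain it.
{A, B}⁺ = {A, B, C, D, E, F, G}, which is every attribute, so {A, B} is a candidate key.
{A, C}⁺ = {A, B, C, D, E, F, G}, which is every attribute, so {A, C} is a candidate key.
No proper subset of any of these is a key, and no other minimal superkey exists.

{A, B}, {A, C}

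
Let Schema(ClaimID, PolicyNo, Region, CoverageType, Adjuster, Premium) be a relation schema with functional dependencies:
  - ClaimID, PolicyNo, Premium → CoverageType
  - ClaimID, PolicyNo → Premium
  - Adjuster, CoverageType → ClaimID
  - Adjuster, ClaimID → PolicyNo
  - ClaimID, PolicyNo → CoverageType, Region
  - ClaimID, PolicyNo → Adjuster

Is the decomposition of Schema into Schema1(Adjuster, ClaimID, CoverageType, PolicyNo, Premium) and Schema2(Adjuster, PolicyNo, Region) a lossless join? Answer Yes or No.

Common attributes: {Adjuster, PolicyNo}; their closure is {Adjuster, PolicyNo}.
Neither Schema1 nor Schema2 is contained in that closure, so the decomposition is lossy.

No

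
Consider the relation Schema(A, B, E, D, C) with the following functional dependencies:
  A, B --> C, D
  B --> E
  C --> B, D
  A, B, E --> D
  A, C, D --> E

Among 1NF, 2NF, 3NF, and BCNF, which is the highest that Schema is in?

1NF

Candidate keys: {A, B}, {A, C}. Prime attributes: {A, B, C}.
B --> E: {B}⁺ = {B, E}, which is not all of the attributes, so the left side is not a superkey — BCNF is violated.
B --> E determines the non-prime attribute {E} from a non-superkey — 3NF is violated.
{B} is a proper subset of the key {A, B}, and {B}⁺ contains the non-prime attribute {E} — a partial dependency, so 2NF is violated.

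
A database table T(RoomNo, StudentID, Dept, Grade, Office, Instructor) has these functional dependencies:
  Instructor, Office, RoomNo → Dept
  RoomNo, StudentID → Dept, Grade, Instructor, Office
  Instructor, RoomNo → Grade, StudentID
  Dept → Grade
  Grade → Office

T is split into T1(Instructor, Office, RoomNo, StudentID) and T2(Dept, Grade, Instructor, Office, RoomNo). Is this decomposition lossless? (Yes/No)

T1 ∩ T2 = {Instructor, Office, RoomNo}; its closure under F is {Dept, Grade, Instructor, Office, RoomNo, StudentID}.
This includes all of T1, so the common attributes are a superkey of T1 — the join is lossless.

Yes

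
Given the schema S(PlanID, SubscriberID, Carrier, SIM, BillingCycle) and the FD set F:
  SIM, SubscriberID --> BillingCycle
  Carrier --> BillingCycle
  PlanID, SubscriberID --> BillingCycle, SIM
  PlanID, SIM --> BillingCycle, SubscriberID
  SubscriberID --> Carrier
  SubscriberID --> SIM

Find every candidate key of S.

No FD produces {PlanID}, so it must be in every candidate key.
{PlanID, SIM}⁺ = {BillingCycle, Carrier, PlanID, SIM, SubscriberID} — all of the relation — so {PlanID, SIM} is a candidate key.
{PlanID, SubscriberID}⁺ = {BillingCycle, Carrier, PlanID, SIM, SubscriberID} — all of the relation — so {PlanID, SubscriberID} is a candidate key.
Any other superkey properly contains one of these, so there are no further candidate keys.

{PlanID, SIM}, {PlanID, SubscriberID}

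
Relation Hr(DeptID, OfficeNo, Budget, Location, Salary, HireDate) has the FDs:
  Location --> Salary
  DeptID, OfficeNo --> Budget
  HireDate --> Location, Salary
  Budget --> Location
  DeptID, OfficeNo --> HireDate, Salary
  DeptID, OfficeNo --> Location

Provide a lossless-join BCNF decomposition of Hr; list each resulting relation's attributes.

Candidate key of the original relation: {DeptID, OfficeNo}.
In {Budget, DeptID, HireDate, Location, OfficeNo, Salary}, {Location} is not a superkey ({Location}⁺ restricted to this set is {Location, Salary}), so split on Location --> Salary into {Location, Salary} and {Budget, DeptID, HireDate, Location, OfficeNo}.
{Location, Salary}: every determinant is a superkey — BCNF.
In {Budget, DeptID, HireDate, Location, OfficeNo}, {HireDate} is not a superkey ({HireDate}⁺ restricted to this set is {HireDate, Location}), so split on HireDate --> Location into {HireDate, Location} and {Budget, DeptID, HireDate, OfficeNo}.
{HireDate, Location}: every determinant is a superkey — BCNF.
{Budget, DeptID, HireDate, OfficeNo}: every determinant is a superkey — BCNF.

{Budget, DeptID, HireDate, OfficeNo}; {HireDate, Location}; {Location, Salary}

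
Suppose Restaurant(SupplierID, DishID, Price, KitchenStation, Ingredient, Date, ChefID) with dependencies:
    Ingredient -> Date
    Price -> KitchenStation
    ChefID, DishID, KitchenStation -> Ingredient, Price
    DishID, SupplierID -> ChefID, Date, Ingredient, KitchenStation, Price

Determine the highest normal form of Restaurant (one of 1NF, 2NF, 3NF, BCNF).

Candidate key: {DishID, SupplierID}. Prime attributes: {DishID, SupplierID}.
For Ingredient -> Date we have {Ingredient}⁺ = {Date, Ingredient}; {Ingredient} is not a superkey, so BCNF fails.
Ingredient -> Date determines the non-prime attribute {Date} from a non-superkey — 3NF is violated.
Checking every proper subset of each key, none determines a non-prime attribute — 2NF is satisfied.

2NF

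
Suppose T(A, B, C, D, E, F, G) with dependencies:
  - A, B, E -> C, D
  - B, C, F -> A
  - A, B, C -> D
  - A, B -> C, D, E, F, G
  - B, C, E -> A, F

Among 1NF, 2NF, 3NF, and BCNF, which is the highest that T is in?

Candidate keys: {A, B}, {B, C, E}, {B, C, F}. Prime attributes: {A, B, C, E, F}.
Each dependency's left side is a superkey — BCNF holds.

BCNF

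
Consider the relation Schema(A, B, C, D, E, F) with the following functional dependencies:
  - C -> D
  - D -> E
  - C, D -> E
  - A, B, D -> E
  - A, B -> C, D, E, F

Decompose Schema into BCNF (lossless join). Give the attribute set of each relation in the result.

{A, B, C, F}; {C, D}; {D, E}

Candidate key of the original relation: {A, B}.
{A, B, C, D, E, F}: {C} determines {C, D, E} here but is not a superkey — split on C -> D, E, giving {C, D, E} and {A, B, C, F}.
{C, D, E}: {D} determines {D, E} here but is not a superkey — split on D -> E, giving {D, E} and {C, D}.
{D, E} has no BCNF violation.
{C, D} has no BCNF violation.
{A, B, C, F} has no BCNF violation.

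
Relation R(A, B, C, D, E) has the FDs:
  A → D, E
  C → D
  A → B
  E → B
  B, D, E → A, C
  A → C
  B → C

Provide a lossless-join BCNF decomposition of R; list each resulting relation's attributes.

Candidate keys of the original relation: {A}, {E}.
Within {A, B, C, D, E}: {C}⁺ ∩ {A, B, C, D, E} = {C, D}, not the whole set, so C → D violates BCNF; decompose into {C, D} and {A, B, C, E}.
{C, D} has no BCNF violation.
Within {A, B, C, E}: {B}⁺ ∩ {A, B, C, E} = {B, C}, not the whole set, so B → C violates BCNF; decompose into {B, C} and {A, B, E}.
{B, C} has no BCNF violation.
{A, B, E} has no BCNF violation.

{A, B, E}; {B, C}; {C, D}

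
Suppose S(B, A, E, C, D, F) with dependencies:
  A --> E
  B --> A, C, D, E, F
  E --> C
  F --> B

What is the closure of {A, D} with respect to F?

{A, C, D, E}

Start with {A, D}.
A --> E applies; add {E} → now {A, D, E}.
E --> C applies; add {C} → now {A, C, D, E}.
No further FD applies.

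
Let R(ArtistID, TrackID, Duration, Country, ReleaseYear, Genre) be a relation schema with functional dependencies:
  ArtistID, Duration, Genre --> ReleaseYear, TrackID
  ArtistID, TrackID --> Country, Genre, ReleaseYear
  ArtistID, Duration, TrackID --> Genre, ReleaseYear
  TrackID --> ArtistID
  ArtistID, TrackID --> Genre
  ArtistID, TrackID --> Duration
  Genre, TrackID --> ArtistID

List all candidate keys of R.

{ArtistID, Duration, Genre}, {TrackID}

Closure of {TrackID} is {ArtistID, Country, Duration, Genre, ReleaseYear, TrackID}, the whole schema; {TrackID} is a candidate key.
Closure of {ArtistID, Duration, Genre} is {ArtistID, Country, Duration, Genre, ReleaseYear, TrackID}, the whole schema; {ArtistID, Duration, Genre} is a candidate key.
Any other superkey properly contains one of these, so there are no further candidate keys.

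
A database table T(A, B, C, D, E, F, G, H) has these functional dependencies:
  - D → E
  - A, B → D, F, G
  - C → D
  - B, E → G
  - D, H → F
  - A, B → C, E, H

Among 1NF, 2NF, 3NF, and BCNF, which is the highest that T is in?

2NF

Candidate key: {A, B}. Prime attributes: {A, B}.
D → E breaks BCNF: {D}⁺ = {D, E}, so {D} is not a superkey.
Because {E} is non-prime and the left side of D → E is not a superkey, the relation is not in 3NF.
Checking every proper subset of each key, none determines a non-prime attribute — 2NF is satisfied.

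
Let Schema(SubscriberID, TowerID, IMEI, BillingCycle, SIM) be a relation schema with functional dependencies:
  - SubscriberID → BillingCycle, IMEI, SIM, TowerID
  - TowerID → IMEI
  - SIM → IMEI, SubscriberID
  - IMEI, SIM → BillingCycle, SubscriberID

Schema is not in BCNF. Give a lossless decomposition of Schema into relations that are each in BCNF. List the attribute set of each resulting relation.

Candidate keys of the original relation: {SIM}, {SubscriberID}.
{BillingCycle, IMEI, SIM, SubscriberID, TowerID}: {TowerID} determines {IMEI, TowerID} here but is not a superkey — split on TowerID → IMEI, giving {IMEI, TowerID} and {BillingCycle, SIM, SubscriberID, TowerID}.
{IMEI, TowerID}: every determinant is a superkey — BCNF.
{BillingCycle, SIM, SubscriberID, TowerID}: every determinant is a superkey — BCNF.

{BillingCycle, SIM, SubscriberID, TowerID}; {IMEI, TowerID}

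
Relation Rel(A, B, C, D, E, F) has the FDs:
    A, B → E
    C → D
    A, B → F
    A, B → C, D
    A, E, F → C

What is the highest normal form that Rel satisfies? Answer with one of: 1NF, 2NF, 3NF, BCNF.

Candidate key: {A, B}. Prime attributes: {A, B}.
For C → D we have {C}⁺ = {C, D}; {C} is not a superkey, so BCNF fails.
C → D has non-prime {D} on the right and a non-superkey on the left, so 3NF fails.
No proper subset of a key has a non-prime attribute in its closure, so there is no partial dependency; 2NF holds.

2NF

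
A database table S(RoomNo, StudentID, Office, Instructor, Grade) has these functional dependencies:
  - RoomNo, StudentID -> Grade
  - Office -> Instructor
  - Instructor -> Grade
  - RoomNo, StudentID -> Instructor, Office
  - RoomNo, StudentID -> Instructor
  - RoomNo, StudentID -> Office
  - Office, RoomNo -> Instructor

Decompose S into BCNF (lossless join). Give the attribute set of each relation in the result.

Candidate key of the original relation: {RoomNo, StudentID}.
{Grade, Instructor, Office, RoomNo, StudentID}: {Office} determines {Grade, Instructor, Office} here but is not a superkey — split on Office -> Grade, Instructor, giving {Grade, Instructor, Office} and {Office, RoomNo, StudentID}.
{Grade, Instructor, Office}: {Instructor} determines {Grade, Instructor} here but is not a superkey — split on Instructor -> Grade, giving {Grade, Instructor} and {Instructor, Office}.
{Grade, Instructor} is in BCNF.
{Instructor, Office} is in BCNF.
{Office, RoomNo, StudentID} is in BCNF.

{Grade, Instructor}; {Instructor, Office}; {Office, RoomNo, StudentID}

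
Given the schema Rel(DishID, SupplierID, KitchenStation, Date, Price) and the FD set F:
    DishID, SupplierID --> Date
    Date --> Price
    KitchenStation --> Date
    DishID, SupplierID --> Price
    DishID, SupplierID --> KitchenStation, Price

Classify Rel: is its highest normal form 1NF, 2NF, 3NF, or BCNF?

2NF

Candidate key: {DishID, SupplierID}. Prime attributes: {DishID, SupplierID}.
Date --> Price breaks BCNF: {Date}⁺ = {Date, Price}, so {Date} is not a superkey.
Date --> Price determines the non-prime attribute {Price} from a non-superkey — 3NF is violated.
Checking every proper subset of each key, none determines a non-prime attribute — 2NF is satisfied.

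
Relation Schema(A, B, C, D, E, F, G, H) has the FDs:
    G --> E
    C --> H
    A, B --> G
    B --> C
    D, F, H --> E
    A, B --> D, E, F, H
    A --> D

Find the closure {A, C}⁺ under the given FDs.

{A, C, D, H}

Start with {A, C}.
C --> H applies; add {H} → now {A, C, H}.
A --> D applies; add {D} → now {A, C, D, H}.
No further FD applies.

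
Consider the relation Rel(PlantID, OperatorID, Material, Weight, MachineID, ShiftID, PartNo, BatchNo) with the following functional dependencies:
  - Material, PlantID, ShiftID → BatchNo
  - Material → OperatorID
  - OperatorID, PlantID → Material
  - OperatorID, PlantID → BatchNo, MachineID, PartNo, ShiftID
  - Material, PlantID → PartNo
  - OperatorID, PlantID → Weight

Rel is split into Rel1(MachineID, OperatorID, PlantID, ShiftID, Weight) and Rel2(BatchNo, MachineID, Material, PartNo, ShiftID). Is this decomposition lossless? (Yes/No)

Rel1 ∩ Rel2 = {MachineID, ShiftID}; its closure under F is {MachineID, ShiftID}.
Neither Rel1 nor Rel2 is contained in that closure, so the decomposition is lossy.

No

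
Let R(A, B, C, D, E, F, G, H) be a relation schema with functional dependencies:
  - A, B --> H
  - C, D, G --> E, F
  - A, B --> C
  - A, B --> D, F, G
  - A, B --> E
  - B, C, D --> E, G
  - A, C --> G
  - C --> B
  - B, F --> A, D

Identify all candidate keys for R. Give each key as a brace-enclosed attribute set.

{A, B}⁺ = {A, B, C, D, E, F, G, H} — all of the relation — so {A, B} is a candidate key.
{A, C}⁺ = {A, B, C, D, E, F, G, H} — all of the relation — so {A, C} is a candidate key.
{B, F}⁺ = {A, B, C, D, E, F, G, H} — all of the relation — so {B, F} is a candidate key.
{C, D}⁺ = {A, B, C, D, E, F, G, H} — all of the relation — so {C, D} is a candidate key.
{C, F}⁺ = {A, B, C, D, E, F, G, H} — all of the relation — so {C, F} is a candidate key.
No proper subset of any of these is a key, and no other minimal superkey exists.

{A, B}, {A, C}, {B, F}, {C, D}, {C, F}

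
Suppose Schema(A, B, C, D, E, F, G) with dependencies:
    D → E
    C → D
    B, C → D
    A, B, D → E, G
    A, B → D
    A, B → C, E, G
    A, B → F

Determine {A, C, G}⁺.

{A, C, D, E, G}

Start with {A, C, G}.
C → D applies; add {D} → now {A, C, D, G}.
D → E applies; add {E} → now {A, C, D, E, G}.
No further FD applies.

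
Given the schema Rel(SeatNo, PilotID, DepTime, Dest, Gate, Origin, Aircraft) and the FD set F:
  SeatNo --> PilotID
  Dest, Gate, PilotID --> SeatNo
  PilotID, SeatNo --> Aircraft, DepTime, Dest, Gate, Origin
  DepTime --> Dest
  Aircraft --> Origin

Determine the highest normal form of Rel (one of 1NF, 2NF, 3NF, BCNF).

Candidate keys: {DepTime, Gate, PilotID}, {Dest, Gate, PilotID}, {SeatNo}. Prime attributes: {DepTime, Dest, Gate, PilotID, SeatNo}.
DepTime --> Dest: {DepTime}⁺ = {DepTime, Dest}, which is not all of the attributes, so the left side is not a superkey — BCNF is violated.
Because {Origin} is non-prime and the left side of Aircraft --> Origin is not a superkey, the relation is not in 3NF.
No proper subset of a key has a non-prime attribute in its closure, so there is no partial dependency; 2NF holds.

2NF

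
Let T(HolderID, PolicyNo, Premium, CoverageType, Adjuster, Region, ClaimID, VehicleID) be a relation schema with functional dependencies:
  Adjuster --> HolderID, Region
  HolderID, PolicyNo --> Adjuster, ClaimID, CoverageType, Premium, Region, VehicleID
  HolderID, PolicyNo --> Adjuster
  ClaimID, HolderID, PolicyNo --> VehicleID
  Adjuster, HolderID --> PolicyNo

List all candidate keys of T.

{Adjuster}, {HolderID, PolicyNo}

{Adjuster} is a candidate key since {Adjuster}⁺ = {Adjuster, ClaimID, CoverageType, HolderID, PolicyNo, Premium, Region, VehicleID} covers every attribute.
{HolderID, PolicyNo} is a candidate key since {HolderID, PolicyNo}⁺ = {Adjuster, ClaimID, CoverageType, HolderID, PolicyNo, Premium, Region, VehicleID} covers every attribute.
These are minimal and exhaustive — every other superkey contains one of them.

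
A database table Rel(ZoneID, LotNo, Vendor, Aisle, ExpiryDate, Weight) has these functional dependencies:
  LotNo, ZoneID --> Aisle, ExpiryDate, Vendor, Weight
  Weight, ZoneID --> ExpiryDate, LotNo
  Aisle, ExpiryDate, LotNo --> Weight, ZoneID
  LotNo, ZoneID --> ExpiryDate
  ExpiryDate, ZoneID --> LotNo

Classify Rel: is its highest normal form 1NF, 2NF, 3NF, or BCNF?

Candidate keys: {Aisle, ExpiryDate, LotNo}, {ExpiryDate, ZoneID}, {LotNo, ZoneID}, {Weight, ZoneID}. Prime attributes: {Aisle, ExpiryDate, LotNo, Weight, ZoneID}.
Each dependency's left side is a superkey — BCNF holds.

BCNF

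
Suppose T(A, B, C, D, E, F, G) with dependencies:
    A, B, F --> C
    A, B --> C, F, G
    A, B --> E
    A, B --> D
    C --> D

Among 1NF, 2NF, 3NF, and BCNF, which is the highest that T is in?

Candidate key: {A, B}. Prime attributes: {A, B}.
C --> D breaks BCNF: {C}⁺ = {C, D}, so {C} is not a superkey.
Because {D} is non-prime and the left side of C --> D is not a superkey, the relation is not in 3NF.
No proper subset of a key has a non-prime attribute in its closure, so there is no partial dependency; 2NF holds.

2NF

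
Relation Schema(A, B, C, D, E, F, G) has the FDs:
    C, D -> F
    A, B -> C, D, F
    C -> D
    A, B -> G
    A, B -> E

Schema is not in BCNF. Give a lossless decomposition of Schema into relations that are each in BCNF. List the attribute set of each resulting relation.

{A, B, C, E, G}; {C, D, F}

Candidate key of the original relation: {A, B}.
Within {A, B, C, D, E, F, G}: {C, D}⁺ ∩ {A, B, C, D, E, F, G} = {C, D, F}, not the whole set, so C, D -> F violates BCNF; decompose into {C, D, F} and {A, B, C, D, E, G}.
{C, D, F}: every determinant is a superkey — BCNF.
Within {A, B, C, D, E, G}: {C}⁺ ∩ {A, B, C, D, E, G} = {C, D}, not the whole set, so C -> D violates BCNF; decompose into {C, D} and {A, B, C, E, G}.
{C, D}: every determinant is a superkey — BCNF.
{A, B, C, E, G}: every determinant is a superkey — BCNF.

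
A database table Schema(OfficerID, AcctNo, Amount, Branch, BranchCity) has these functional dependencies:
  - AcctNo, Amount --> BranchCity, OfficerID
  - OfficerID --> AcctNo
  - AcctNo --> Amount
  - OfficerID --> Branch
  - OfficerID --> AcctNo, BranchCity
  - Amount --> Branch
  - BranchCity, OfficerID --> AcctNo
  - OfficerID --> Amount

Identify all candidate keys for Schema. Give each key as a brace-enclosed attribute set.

{AcctNo} is a candidate key since {AcctNo}⁺ = {AcctNo, Amount, Branch, BranchCity, OfficerID} covers every attribute.
{OfficerID} is a candidate key since {OfficerID}⁺ = {AcctNo, Amount, Branch, BranchCity, OfficerID} covers every attribute.
Any other superkey properly contains one of these, so there are no further candidate keys.

{AcctNo}, {OfficerID}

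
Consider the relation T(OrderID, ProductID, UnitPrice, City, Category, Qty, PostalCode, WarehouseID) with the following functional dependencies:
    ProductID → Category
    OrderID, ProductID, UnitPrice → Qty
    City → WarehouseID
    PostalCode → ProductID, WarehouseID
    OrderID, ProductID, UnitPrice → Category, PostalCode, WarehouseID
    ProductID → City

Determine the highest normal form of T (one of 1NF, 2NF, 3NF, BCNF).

1NF

Candidate keys: {OrderID, PostalCode, UnitPrice}, {OrderID, ProductID, UnitPrice}. Prime attributes: {OrderID, PostalCode, ProductID, UnitPrice}.
For ProductID → Category we have {ProductID}⁺ = {Category, City, ProductID, WarehouseID}; {ProductID} is not a superkey, so BCNF fails.
Because {Category} is non-prime and the left side of ProductID → Category is not a superkey, the relation is not in 3NF.
Since {PostalCode} ⊂ {OrderID, PostalCode, UnitPrice} and {PostalCode}⁺ ⊇ {Category, City, WarehouseID} with {Category, City, WarehouseID} non-prime, there is a partial dependency; 2NF fails.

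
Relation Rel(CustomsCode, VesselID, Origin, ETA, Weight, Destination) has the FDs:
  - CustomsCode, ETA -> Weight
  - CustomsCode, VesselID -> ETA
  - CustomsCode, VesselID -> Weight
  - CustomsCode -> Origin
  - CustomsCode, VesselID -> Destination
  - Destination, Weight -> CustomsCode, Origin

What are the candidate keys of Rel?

{CustomsCode, VesselID}, {Destination, VesselID, Weight}

Attributes never on any right-hand side: {VesselID} — every candidate key must contain it.
{CustomsCode, VesselID}⁺ = {CustomsCode, Destination, ETA, Origin, VesselID, Weight}, which is every attribute, so {CustomsCode, VesselID} is a candidate key.
{Destination, VesselID, Weight}⁺ = {CustomsCode, Destination, ETA, Origin, VesselID, Weight}, which is every attribute, so {Destination, VesselID, Weight} is a candidate key.
These are minimal and exhaustive — every other superkey contains one of them.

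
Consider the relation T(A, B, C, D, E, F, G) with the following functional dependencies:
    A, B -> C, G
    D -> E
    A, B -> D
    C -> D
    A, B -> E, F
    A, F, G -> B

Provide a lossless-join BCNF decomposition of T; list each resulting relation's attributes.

Candidate keys of the original relation: {A, B}, {A, F, G}.
Within {A, B, C, D, E, F, G}: {D}⁺ ∩ {A, B, C, D, E, F, G} = {D, E}, not the whole set, so D -> E violates BCNF; decompose into {D, E} and {A, B, C, D, F, G}.
{D, E}: every determinant is a superkey — BCNF.
Within {A, B, C, D, F, G}: {C}⁺ ∩ {A, B, C, D, F, G} = {C, D}, not the whole set, so C -> D violates BCNF; decompose into {C, D} and {A, B, C, F, G}.
{C, D}: every determinant is a superkey — BCNF.
{A, B, C, F, G}: every determinant is a superkey — BCNF.

{A, B, C, F, G}; {C, D}; {D, E}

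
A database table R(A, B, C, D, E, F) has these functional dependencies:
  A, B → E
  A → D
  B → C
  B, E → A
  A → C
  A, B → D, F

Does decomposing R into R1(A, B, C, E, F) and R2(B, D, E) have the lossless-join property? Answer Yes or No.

Common attributes: {B, E}; their closure is {A, B, C, D, E, F}.
R1 is contained in that closure, so R1 ∩ R2 → R1 holds and the join is lossless.

Yes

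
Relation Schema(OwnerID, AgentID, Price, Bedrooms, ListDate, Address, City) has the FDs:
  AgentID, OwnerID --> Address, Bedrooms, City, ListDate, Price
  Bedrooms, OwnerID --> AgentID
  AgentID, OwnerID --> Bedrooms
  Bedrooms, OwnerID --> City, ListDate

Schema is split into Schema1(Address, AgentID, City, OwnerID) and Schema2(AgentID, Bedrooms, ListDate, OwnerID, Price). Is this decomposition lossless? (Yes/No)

Common attributes: {AgentID, OwnerID}; their closure is {Address, AgentID, Bedrooms, City, ListDate, OwnerID, Price}.
Schema1 is contained in that closure, so Schema1 ∩ Schema2 --> Schema1 holds and the join is lossless.

Yes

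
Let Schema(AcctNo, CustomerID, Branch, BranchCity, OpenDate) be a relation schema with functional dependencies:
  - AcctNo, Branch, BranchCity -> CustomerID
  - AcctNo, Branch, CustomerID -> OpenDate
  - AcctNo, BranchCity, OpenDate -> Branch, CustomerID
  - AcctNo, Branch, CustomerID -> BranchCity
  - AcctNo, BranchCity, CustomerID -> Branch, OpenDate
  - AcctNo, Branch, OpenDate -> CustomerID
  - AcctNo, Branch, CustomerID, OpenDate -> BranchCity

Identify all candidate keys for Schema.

{AcctNo, Branch, BranchCity}, {AcctNo, Branch, CustomerID}, {AcctNo, Branch, OpenDate}, {AcctNo, BranchCity, CustomerID}, {AcctNo, BranchCity, OpenDate}

{AcctNo} never appears on the right of any FD, so every key must include it.
{AcctNo, Branch, BranchCity} is a candidate key since {AcctNo, Branch, BranchCity}⁺ = {AcctNo, Branch, BranchCity, CustomerID, OpenDate} covers every attribute.
{AcctNo, Branch, CustomerID} is a candidate key since {AcctNo, Branch, CustomerID}⁺ = {AcctNo, Branch, BranchCity, CustomerID, OpenDate} covers every attribute.
{AcctNo, Branch, OpenDate} is a candidate key since {AcctNo, Branch, OpenDate}⁺ = {AcctNo, Branch, BranchCity, CustomerID, OpenDate} covers every attribute.
{AcctNo, BranchCity, CustomerID} is a candidate key since {AcctNo, BranchCity, CustomerID}⁺ = {AcctNo, Branch, BranchCity, CustomerID, OpenDate} covers every attribute.
{AcctNo, BranchCity, OpenDate} is a candidate key since {AcctNo, BranchCity, OpenDate}⁺ = {AcctNo, Branch, BranchCity, CustomerID, OpenDate} covers every attribute.
Any other superkey properly contains one of these, so there are no further candidate keys.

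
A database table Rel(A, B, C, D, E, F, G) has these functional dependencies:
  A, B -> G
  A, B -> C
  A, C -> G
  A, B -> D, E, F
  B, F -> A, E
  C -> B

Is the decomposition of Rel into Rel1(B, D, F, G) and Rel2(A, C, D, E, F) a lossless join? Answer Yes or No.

No

The shared attributes are {D, F} and {D, F}⁺ = {D, F}.
Neither Rel1 nor Rel2 is contained in that closure, so the decomposition is lossy.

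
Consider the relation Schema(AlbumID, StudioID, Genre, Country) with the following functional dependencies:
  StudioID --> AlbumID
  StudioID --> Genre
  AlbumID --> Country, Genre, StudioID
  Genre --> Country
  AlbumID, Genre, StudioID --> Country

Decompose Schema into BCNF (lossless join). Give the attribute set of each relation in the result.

{AlbumID, Genre, StudioID}; {Country, Genre}

Candidate keys of the original relation: {AlbumID}, {StudioID}.
Within {AlbumID, Country, Genre, StudioID}: {Genre}⁺ ∩ {AlbumID, Country, Genre, StudioID} = {Country, Genre}, not the whole set, so Genre --> Country violates BCNF; decompose into {Country, Genre} and {AlbumID, Genre, StudioID}.
{Country, Genre} is in BCNF.
{AlbumID, Genre, StudioID} is in BCNF.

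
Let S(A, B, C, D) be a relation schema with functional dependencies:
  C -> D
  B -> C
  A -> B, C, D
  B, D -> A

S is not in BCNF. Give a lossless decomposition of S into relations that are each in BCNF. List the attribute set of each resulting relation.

Candidate keys of the original relation: {A}, {B}.
Within {A, B, C, D}: {C}⁺ ∩ {A, B, C, D} = {C, D}, not the whole set, so C -> D violates BCNF; decompose into {C, D} and {A, B, C}.
{C, D} is in BCNF.
{A, B, C} is in BCNF.

{A, B, C}; {C, D}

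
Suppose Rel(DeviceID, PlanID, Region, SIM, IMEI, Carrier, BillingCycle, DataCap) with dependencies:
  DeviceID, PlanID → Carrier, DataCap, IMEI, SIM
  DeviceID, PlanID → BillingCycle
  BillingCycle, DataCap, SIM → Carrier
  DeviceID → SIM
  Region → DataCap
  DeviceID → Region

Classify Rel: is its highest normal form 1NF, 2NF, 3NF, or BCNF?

1NF

Candidate key: {DeviceID, PlanID}. Prime attributes: {DeviceID, PlanID}.
BillingCycle, DataCap, SIM → Carrier: {BillingCycle, DataCap, SIM}⁺ = {BillingCycle, Carrier, DataCap, SIM}, which is not all of the attributes, so the left side is not a superkey — BCNF is violated.
BillingCycle, DataCap, SIM → Carrier has non-prime {Carrier} on the right and a non-superkey on the left, so 3NF fails.
Since {DeviceID} ⊂ {DeviceID, PlanID} and {DeviceID}⁺ ⊇ {DataCap, Region, SIM} with {DataCap, Region, SIM} non-prime, there is a partial dependency; 2NF fails.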